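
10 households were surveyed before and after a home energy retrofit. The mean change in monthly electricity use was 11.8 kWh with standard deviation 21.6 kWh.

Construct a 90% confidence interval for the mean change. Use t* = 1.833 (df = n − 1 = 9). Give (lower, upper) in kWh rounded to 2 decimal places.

This is a matched-pairs design, so SE = s_d/√n = 21.6/√10 = 6.8305.
Margin = 1.833 × 6.8305 = 12.5203; the interval is 11.8 ± 12.5203 = (-0.72, 24.32).

(-0.72, 24.32)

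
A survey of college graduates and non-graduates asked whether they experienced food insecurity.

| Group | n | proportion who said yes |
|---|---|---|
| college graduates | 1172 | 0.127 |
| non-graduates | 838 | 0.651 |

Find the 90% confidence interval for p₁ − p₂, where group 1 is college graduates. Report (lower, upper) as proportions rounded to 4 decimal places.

(-0.5555, -0.4925)

SE₁ = √(p̂₁(1−p̂₁)/n₁) = √(0.1270·0.8730/1172) = 0.00973; SE₂ = √(0.6510·0.3490/838) = 0.01647.
Independent samples: SE of the difference = √(SE₁² + SE₂²) = √(0.0000946729 + 0.0002712609) = 0.01913.
z* for 90% confidence is 1.645, so the margin of error is 1.645 × 0.01913 = 0.03147.
Point estimate p̂₁ − p̂₂ = 0.1270 − 0.6510 = -0.5240.
-0.5240 ± 0.03147 → (-0.5555, -0.4925).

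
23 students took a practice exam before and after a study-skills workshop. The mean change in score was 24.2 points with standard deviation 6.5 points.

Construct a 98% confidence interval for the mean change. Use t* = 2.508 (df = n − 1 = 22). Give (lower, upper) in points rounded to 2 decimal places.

(20.80, 27.60)

Paired design: SE = s_d/√n = 6.5/√23 = 1.3553.
t* = 2.508; margin of error = 2.508 × 1.3553 = 3.3991.
24.2 ± 3.3991 → (20.80, 27.60).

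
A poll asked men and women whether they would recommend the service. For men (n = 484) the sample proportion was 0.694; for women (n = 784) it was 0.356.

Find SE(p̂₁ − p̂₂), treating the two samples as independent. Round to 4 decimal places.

The two standard errors are √(0.6940×0.3060/484) = 0.02095 and √(0.3560×0.6440/784) = 0.01710.
Because the samples are independent, SE_diff = √(0.02095² + 0.01710²) = 0.02704.

0.0270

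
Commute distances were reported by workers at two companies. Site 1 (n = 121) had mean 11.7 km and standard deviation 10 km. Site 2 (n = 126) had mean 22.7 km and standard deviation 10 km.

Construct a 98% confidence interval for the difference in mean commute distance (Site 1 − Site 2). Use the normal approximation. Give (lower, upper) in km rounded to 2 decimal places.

SE₁ = s₁/√n₁ = 10/√121 = 0.9091; SE₂ = 10/√126 = 0.8909.
Independent samples, unequal variances: SE_diff = √(SE₁² + SE₂²) = √(0.82646281 + 0.79370281) = 1.2729.
z* = 2.326, so margin of error = 2.326 × 1.2729 = 2.9608.
Difference in means = 11.7 − 22.7 = -11.0000.
-11.0000 ± 2.9608 → (-13.96, -8.04).

(-13.96, -8.04)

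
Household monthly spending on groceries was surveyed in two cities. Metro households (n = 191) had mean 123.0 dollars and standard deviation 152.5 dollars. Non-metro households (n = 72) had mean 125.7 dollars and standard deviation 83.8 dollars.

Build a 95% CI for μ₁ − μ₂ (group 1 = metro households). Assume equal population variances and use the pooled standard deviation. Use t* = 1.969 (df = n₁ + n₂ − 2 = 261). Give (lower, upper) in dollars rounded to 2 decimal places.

(-40.08, 34.68)

s_p = √[((n₁−1)s₁² + (n₂−1)s₂²)/(n₁+n₂−2)] = √[(190·152.5² + 71·83.8²)/261] = 137.2594.
SE = 137.2594·√(1/191 + 1/72) = 18.9818.
With t* = 1.969, margin = 1.969 × 18.9818 = 37.3752.
x̄₁ − x̄₂ = 123.0 − 125.7 = -2.7000; interval -2.7000 ± 37.3752 = (-40.08, 34.68).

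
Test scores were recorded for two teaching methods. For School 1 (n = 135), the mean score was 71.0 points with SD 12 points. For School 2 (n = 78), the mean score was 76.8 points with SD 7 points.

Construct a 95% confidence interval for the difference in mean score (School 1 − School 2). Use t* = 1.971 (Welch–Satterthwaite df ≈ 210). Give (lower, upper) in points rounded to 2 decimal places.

Standard errors of each mean: 12/√135 = 1.0328 and 7/√78 = 0.7926.
SE(x̄₁ − x̄₂) = √(1.0328² + 0.7926²) = 1.3019 for independent samples with unequal variances.
With t* = 1.971, the margin is 1.971 × 1.3019 = 2.5660.
x̄₁ − x̄₂ = 71.0 − 76.8 = -5.8000; the interval is -5.8000 ± 2.5660 = (-8.37, -3.23).

(-8.37, -3.23)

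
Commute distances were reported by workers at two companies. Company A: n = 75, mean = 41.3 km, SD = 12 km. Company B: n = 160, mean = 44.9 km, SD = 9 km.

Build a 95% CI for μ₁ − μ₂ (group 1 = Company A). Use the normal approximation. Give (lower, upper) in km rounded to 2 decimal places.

Per-group SEs: s₁/√n₁ = 12/√75 = 1.3856, s₂/√n₂ = 9/√160 = 0.7115.
Unpooled SE of the difference: √(1.91988736 + 0.50623225) = 1.5576.
Margin of error = z* · SE = 1.960 × 1.5576 = 3.0529.
x̄₁ − x̄₂ = 41.3 − 44.9 = -3.6000.
CI: -3.6000 ± 3.0529 = (-6.65, -0.55).

(-6.65, -0.55)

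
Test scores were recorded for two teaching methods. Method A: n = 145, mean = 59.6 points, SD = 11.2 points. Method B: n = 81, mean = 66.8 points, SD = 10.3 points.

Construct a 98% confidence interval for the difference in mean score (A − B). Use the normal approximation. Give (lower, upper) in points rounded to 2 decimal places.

Standard errors of each mean: 11.2/√145 = 0.9301 and 10.3/√81 = 1.1444.
SE(x̄₁ − x̄₂) = √(0.9301² + 1.1444²) = 1.4747 for independent samples with unequal variances.
With z* = 2.326, the margin is 2.326 × 1.4747 = 3.4302.
x̄₁ − x̄₂ = 59.6 − 66.8 = -7.2000; the interval is -7.2000 ± 3.4302 = (-10.63, -3.77).

(-10.63, -3.77)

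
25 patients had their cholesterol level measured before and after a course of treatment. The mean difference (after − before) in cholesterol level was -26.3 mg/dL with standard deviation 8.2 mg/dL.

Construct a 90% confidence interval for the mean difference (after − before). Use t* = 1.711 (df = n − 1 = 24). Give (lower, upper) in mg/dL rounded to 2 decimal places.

(-29.11, -23.49)

This is a matched-pairs design, so SE = s_d/√n = 8.2/√25 = 1.6400.
Margin = 1.711 × 1.6400 = 2.8060; the interval is -26.3 ± 2.8060 = (-29.11, -23.49).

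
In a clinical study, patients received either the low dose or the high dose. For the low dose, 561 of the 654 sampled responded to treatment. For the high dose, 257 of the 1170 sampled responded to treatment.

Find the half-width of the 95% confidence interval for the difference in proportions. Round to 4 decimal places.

0.0358

Sample proportions: 561/654 = 0.8578, 257/1170 = 0.2197.
Each SE is √(p̂(1−p̂)/n): √(0.8578·0.1422/654) = 0.01366 and √(0.2197·0.7803/1170) = 0.01210.
SE(p̂₁ − p̂₂) = √(SE₁² + SE₂²) = √(0.0001865956 + 0.00014641) = 0.01825, since the two samples are independent.
At 95% confidence z* = 1.960; margin = 1.960 × 0.01825 = 0.03577.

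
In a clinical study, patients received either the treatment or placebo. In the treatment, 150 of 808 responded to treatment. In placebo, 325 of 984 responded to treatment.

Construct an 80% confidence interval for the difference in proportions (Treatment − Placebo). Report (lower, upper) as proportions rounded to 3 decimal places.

(-0.171, -0.119)

First, p̂₁ = 150/808 = 0.1856; p̂₂ = 325/984 = 0.3303.
The two standard errors are √(0.1856×0.8144/808) = 0.01368 and √(0.3303×0.6697/984) = 0.01499.
Because the samples are independent, SE_diff = √(0.01368² + 0.01499²) = 0.02029.
Using z* = 1.282 for 80%, ME = 1.282 × 0.02029 = 0.02601.
p̂₁ − p̂₂ = -0.1447; interval -0.1447 ± 0.02601 gives (-0.171, -0.119).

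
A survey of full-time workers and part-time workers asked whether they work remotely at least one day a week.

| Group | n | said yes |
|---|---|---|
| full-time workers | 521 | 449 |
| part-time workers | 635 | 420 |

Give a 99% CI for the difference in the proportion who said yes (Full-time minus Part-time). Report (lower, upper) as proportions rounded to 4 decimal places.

(0.1383, 0.2625)

p̂₁ = 449/521 = 0.8618 and p̂₂ = 420/635 = 0.6614.
SE₁ = √(p̂₁(1−p̂₁)/n₁) = √(0.8618·0.1382/521) = 0.01512; SE₂ = √(0.6614·0.3386/635) = 0.01878.
Independent samples: SE of the difference = √(SE₁² + SE₂²) = √(0.0002286144 + 0.0003526884) = 0.02411.
z* for 99% confidence is 2.576, so the margin of error is 2.576 × 0.02411 = 0.06211.
Point estimate p̂₁ − p̂₂ = 0.8618 − 0.6614 = 0.2004.
0.2004 ± 0.06211 → (0.1383, 0.2625).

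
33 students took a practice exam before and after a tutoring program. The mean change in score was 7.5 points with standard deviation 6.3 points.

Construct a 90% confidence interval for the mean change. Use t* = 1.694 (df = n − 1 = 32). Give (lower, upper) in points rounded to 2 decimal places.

This is a matched-pairs design, so SE = s_d/√n = 6.3/√33 = 1.0967.
Margin = 1.694 × 1.0967 = 1.8578; the interval is 7.5 ± 1.8578 = (5.64, 9.36).

(5.64, 9.36)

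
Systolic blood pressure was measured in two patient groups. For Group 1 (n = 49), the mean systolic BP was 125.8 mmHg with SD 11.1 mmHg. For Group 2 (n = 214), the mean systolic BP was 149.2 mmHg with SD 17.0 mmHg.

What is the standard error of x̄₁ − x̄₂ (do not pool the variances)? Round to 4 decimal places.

1.9659

Standard errors of each mean: 11.1/√49 = 1.5857 and 17.0/√214 = 1.1621.
SE(x̄₁ − x̄₂) = √(1.5857² + 1.1621²) = 1.9659 for independent samples with unequal variances.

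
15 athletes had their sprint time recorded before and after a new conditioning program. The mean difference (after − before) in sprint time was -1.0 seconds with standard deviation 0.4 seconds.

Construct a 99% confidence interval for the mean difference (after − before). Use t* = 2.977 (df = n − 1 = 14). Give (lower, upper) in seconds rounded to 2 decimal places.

(-1.31, -0.69)

Paired design: SE = s_d/√n = 0.4/√15 = 0.1033.
t* = 2.977; margin of error = 2.977 × 0.1033 = 0.3075.
-1.0 ± 0.3075 → (-1.31, -0.69).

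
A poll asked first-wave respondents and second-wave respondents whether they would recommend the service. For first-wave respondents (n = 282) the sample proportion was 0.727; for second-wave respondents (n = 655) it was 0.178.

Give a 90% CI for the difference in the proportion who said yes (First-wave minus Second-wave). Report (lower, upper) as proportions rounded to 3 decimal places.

Each SE is √(p̂(1−p̂)/n): √(0.7270·0.2730/282) = 0.02653 and √(0.1780·0.8220/655) = 0.01495.
SE(p̂₁ − p̂₂) = √(SE₁² + SE₂²) = √(0.0007038409 + 0.0002235025) = 0.03045, since the two samples are independent.
At 90% confidence z* = 1.645; margin = 1.645 × 0.03045 = 0.05009.
The difference is 0.7270 − 0.1780 = 0.5490, so the interval is 0.5490 ± 0.05009 = (0.499, 0.599).

(0.499, 0.599)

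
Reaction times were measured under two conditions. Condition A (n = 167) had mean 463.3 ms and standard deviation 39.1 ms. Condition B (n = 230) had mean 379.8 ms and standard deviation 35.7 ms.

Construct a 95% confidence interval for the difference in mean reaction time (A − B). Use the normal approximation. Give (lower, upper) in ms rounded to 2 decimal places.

SE₁ = s₁/√n₁ = 39.1/√167 = 3.0256; SE₂ = 35.7/√230 = 2.3540.
Independent samples, unequal variances: SE_diff = √(SE₁² + SE₂²) = √(9.15425536 + 5.541316) = 3.8335.
z* = 1.960, so margin of error = 1.960 × 3.8335 = 7.5137.
Difference in means = 463.3 − 379.8 = 83.5000.
83.5000 ± 7.5137 → (75.99, 91.01).

(75.99, 91.01)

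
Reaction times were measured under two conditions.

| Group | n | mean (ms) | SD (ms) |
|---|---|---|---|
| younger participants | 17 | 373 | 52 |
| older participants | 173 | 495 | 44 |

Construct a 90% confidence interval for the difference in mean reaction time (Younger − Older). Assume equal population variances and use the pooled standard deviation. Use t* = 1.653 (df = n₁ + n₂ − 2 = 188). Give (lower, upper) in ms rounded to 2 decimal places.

(-140.80, -103.20)

Pooled variance s_p² = [16·52² + 172·44²] / (17+173−2) = 2001.3617, so s_p = 44.7366.
SE_diff = s_p·√(1/n₁ + 1/n₂) = 44.7366·√(1/17 + 1/173) = 11.3708.
t* = 1.653; margin = 1.653 × 11.3708 = 18.7959.
Difference = 373 − 495 = -122.0000.
-122.0000 ± 18.7959 → (-140.80, -103.20).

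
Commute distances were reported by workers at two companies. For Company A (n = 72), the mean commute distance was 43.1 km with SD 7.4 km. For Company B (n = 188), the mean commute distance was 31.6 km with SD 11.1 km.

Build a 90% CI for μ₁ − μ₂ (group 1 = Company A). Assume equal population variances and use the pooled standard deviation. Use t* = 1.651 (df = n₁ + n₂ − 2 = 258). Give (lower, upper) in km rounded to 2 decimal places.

Pooled variance s_p² = [71·7.4² + 187·11.1²] / (72+188−2) = 104.3730, so s_p = 10.2163.
SE_diff = s_p·√(1/n₁ + 1/n₂) = 10.2163·√(1/72 + 1/188) = 1.4159.
t* = 1.651; margin = 1.651 × 1.4159 = 2.3377.
Difference = 43.1 − 31.6 = 11.5000.
11.5000 ± 2.3377 → (9.16, 13.84).

(9.16, 13.84)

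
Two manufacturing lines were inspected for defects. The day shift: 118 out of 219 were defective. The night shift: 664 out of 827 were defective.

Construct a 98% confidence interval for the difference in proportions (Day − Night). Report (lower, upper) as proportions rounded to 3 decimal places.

(-0.349, -0.179)

First, p̂₁ = 118/219 = 0.5388; p̂₂ = 664/827 = 0.8029.
The two standard errors are √(0.5388×0.4612/219) = 0.03368 and √(0.8029×0.1971/827) = 0.01383.
Because the samples are independent, SE_diff = √(0.03368² + 0.01383²) = 0.03641.
Using z* = 2.326 for 98%, ME = 2.326 × 0.03641 = 0.08469.
p̂₁ − p̂₂ = -0.2641; interval -0.2641 ± 0.08469 gives (-0.349, -0.179).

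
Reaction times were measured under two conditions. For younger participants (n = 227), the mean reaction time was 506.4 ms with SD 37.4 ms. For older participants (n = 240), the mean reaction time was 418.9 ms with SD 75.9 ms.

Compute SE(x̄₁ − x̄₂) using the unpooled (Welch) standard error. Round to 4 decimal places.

SE₁ = s₁/√n₁ = 37.4/√227 = 2.4823; SE₂ = 75.9/√240 = 4.8993.
Independent samples, unequal variances: SE_diff = √(SE₁² + SE₂²) = √(6.16181329 + 24.00314049) = 5.4923.

5.4923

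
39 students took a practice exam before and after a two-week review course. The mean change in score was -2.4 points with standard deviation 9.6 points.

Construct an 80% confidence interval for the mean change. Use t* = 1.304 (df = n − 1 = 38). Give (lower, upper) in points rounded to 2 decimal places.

(-4.40, -0.40)

Paired design: SE = s_d/√n = 9.6/√39 = 1.5372.
t* = 1.304; margin of error = 1.304 × 1.5372 = 2.0045.
-2.4 ± 2.0045 → (-4.40, -0.40).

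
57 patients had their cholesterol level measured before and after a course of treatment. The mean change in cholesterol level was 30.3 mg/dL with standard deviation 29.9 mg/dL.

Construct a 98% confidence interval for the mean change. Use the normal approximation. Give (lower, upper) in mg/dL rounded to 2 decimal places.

Paired design: SE = s_d/√n = 29.9/√57 = 3.9604.
z* = 2.326; margin of error = 2.326 × 3.9604 = 9.2119.
30.3 ± 9.2119 → (21.09, 39.51).

(21.09, 39.51)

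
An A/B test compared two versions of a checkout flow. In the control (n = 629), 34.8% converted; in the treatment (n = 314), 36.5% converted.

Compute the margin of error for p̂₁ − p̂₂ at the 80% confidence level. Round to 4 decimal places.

0.0425

SE₁ = √(p̂₁(1−p̂₁)/n₁) = √(0.3480·0.6520/629) = 0.01899; SE₂ = √(0.3650·0.6350/314) = 0.02717.
Independent samples: SE of the difference = √(SE₁² + SE₂²) = √(0.0003606201 + 0.0007382089) = 0.03315.
z* for 80% confidence is 1.282, so the margin of error is 1.282 × 0.03315 = 0.04250.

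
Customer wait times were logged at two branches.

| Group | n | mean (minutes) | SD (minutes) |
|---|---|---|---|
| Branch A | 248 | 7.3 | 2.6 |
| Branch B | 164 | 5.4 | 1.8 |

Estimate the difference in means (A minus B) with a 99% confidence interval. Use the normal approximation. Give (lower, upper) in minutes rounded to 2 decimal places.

(1.34, 2.46)

SE₁ = s₁/√n₁ = 2.6/√248 = 0.1651; SE₂ = 1.8/√164 = 0.1406.
Independent samples, unequal variances: SE_diff = √(SE₁² + SE₂²) = √(0.02725801 + 0.01976836) = 0.2169.
z* = 2.576, so margin of error = 2.576 × 0.2169 = 0.5587.
Difference in means = 7.3 − 5.4 = 1.9000.
1.9000 ± 0.5587 → (1.34, 2.46).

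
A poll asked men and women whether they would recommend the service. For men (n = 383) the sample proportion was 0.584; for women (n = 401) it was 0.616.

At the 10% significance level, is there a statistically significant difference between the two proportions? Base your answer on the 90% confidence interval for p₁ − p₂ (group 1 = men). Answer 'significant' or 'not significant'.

not significant

SE₁ = √(p̂₁(1−p̂₁)/n₁) = √(0.5840·0.4160/383) = 0.02519; SE₂ = √(0.6160·0.3840/401) = 0.02429.
Independent samples: SE of the difference = √(SE₁² + SE₂²) = √(0.0006345361 + 0.0005900041) = 0.03499.
z* for 90% confidence is 1.645, so the margin of error is 1.645 × 0.03499 = 0.05756.
Point estimate p̂₁ − p̂₂ = 0.5840 − 0.6160 = -0.0320.
-0.0320 ± 0.05756 → (-0.08956, 0.02556).
The interval (-0.08956, 0.02556) contains 0, so the difference is not significant.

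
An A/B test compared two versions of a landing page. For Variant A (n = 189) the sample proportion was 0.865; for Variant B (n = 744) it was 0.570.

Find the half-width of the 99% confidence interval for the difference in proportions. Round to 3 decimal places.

0.079

SE₁ = √(p̂₁(1−p̂₁)/n₁) = √(0.8650·0.1350/189) = 0.02486; SE₂ = √(0.5700·0.4300/744) = 0.01815.
Independent samples: SE of the difference = √(SE₁² + SE₂²) = √(0.0006180196 + 0.0003294225) = 0.03078.
z* for 99% confidence is 2.576, so the margin of error is 2.576 × 0.03078 = 0.07929.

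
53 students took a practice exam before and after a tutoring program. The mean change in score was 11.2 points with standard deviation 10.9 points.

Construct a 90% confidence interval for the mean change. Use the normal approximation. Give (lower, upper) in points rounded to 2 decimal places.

Paired design: SE = s_d/√n = 10.9/√53 = 1.4972.
z* = 1.645; margin of error = 1.645 × 1.4972 = 2.4629.
11.2 ± 2.4629 → (8.74, 13.66).

(8.74, 13.66)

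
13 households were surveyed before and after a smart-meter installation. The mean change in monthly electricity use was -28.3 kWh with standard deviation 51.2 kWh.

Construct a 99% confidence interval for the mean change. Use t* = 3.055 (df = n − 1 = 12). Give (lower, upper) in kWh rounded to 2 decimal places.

Paired design: SE = s_d/√n = 51.2/√13 = 14.2003.
t* = 3.055; margin of error = 3.055 × 14.2003 = 43.3819.
-28.3 ± 43.3819 → (-71.68, 15.08).

(-71.68, 15.08)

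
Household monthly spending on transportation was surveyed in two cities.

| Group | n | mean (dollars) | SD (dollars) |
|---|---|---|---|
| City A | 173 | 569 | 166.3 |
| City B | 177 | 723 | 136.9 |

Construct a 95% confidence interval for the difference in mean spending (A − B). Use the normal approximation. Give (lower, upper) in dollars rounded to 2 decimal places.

(-185.95, -122.05)

SE₁ = s₁/√n₁ = 166.3/√173 = 12.6436; SE₂ = 136.9/√177 = 10.2900.
Independent samples, unequal variances: SE_diff = √(SE₁² + SE₂²) = √(159.86062096 + 105.8841) = 16.3017.
z* = 1.960, so margin of error = 1.960 × 16.3017 = 31.9513.
Difference in means = 569 − 723 = -154.0000.
-154.0000 ± 31.9513 → (-185.95, -122.05).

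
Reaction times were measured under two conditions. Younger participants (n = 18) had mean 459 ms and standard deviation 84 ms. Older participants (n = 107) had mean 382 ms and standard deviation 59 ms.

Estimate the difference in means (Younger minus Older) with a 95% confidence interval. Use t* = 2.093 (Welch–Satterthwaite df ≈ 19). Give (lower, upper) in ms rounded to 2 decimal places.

(33.88, 120.12)

Standard errors of each mean: 84/√18 = 19.7990 and 59/√107 = 5.7037.
SE(x̄₁ − x̄₂) = √(19.7990² + 5.7037²) = 20.6042 for independent samples with unequal variances.
With t* = 2.093, the margin is 2.093 × 20.6042 = 43.1246.
x̄₁ − x̄₂ = 459 − 382 = 77.0000; the interval is 77.0000 ± 43.1246 = (33.88, 120.12).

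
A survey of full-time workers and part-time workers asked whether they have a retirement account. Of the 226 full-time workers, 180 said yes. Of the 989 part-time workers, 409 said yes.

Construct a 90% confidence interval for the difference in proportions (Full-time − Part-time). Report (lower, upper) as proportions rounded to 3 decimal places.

p̂₁ = 180/226 = 0.7965 and p̂₂ = 409/989 = 0.4135.
SE₁ = √(p̂₁(1−p̂₁)/n₁) = √(0.7965·0.2035/226) = 0.02678; SE₂ = √(0.4135·0.5865/989) = 0.01566.
Independent samples: SE of the difference = √(SE₁² + SE₂²) = √(0.0007171684 + 0.0002452356) = 0.03102.
z* for 90% confidence is 1.645, so the margin of error is 1.645 × 0.03102 = 0.05103.
Point estimate p̂₁ − p̂₂ = 0.7965 − 0.4135 = 0.3830.
0.3830 ± 0.05103 → (0.332, 0.434).

(0.332, 0.434)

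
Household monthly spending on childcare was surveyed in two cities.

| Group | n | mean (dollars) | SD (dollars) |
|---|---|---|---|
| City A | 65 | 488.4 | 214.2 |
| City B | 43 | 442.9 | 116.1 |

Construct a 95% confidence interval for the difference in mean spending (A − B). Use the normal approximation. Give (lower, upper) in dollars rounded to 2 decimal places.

(-17.08, 108.08)

Per-group SEs: s₁/√n₁ = 214.2/√65 = 26.5682, s₂/√n₂ = 116.1/√43 = 17.7051.
Unpooled SE of the difference: √(705.86925124 + 313.47056601) = 31.9271.
Margin of error = z* · SE = 1.960 × 31.9271 = 62.5771.
x̄₁ − x̄₂ = 488.4 − 442.9 = 45.5000.
CI: 45.5000 ± 62.5771 = (-17.08, 108.08).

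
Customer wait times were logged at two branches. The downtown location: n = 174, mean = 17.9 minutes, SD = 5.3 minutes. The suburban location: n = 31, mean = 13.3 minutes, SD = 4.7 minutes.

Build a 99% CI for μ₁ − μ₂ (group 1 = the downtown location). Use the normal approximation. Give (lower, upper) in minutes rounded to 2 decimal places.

(2.19, 7.01)

Standard errors of each mean: 5.3/√174 = 0.4018 and 4.7/√31 = 0.8441.
SE(x̄₁ − x̄₂) = √(0.4018² + 0.8441²) = 0.9349 for independent samples with unequal variances.
With z* = 2.576, the margin is 2.576 × 0.9349 = 2.4083.
x̄₁ − x̄₂ = 17.9 − 13.3 = 4.6000; the interval is 4.6000 ± 2.4083 = (2.19, 7.01).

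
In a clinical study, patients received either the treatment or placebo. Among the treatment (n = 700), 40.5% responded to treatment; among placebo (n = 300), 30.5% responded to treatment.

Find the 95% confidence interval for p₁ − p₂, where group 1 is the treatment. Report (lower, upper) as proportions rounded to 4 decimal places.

Each SE is √(p̂(1−p̂)/n): √(0.4050·0.5950/700) = 0.01855 and √(0.3050·0.6950/300) = 0.02658.
SE(p̂₁ − p̂₂) = √(SE₁² + SE₂²) = √(0.0003441025 + 0.0007064964) = 0.03241, since the two samples are independent.
At 95% confidence z* = 1.960; margin = 1.960 × 0.03241 = 0.06352.
The difference is 0.4050 − 0.3050 = 0.1000, so the interval is 0.1000 ± 0.06352 = (0.0365, 0.1635).

(0.0365, 0.1635)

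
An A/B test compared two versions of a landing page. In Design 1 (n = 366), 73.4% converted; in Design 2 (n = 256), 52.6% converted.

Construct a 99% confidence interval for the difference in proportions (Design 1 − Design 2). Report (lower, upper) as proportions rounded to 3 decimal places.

(0.108, 0.308)

SE₁ = √(p̂₁(1−p̂₁)/n₁) = √(0.7340·0.2660/366) = 0.02310; SE₂ = √(0.5260·0.4740/256) = 0.03121.
Independent samples: SE of the difference = √(SE₁² + SE₂²) = √(0.00053361 + 0.0009740641) = 0.03883.
z* for 99% confidence is 2.576, so the margin of error is 2.576 × 0.03883 = 0.10003.
Point estimate p̂₁ − p̂₂ = 0.7340 − 0.5260 = 0.2080.
0.2080 ± 0.10003 → (0.108, 0.308).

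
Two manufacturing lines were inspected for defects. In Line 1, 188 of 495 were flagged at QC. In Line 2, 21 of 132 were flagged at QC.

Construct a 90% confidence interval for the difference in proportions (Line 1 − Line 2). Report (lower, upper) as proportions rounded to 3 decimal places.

(0.157, 0.284)

First, p̂₁ = 188/495 = 0.3798; p̂₂ = 21/132 = 0.1591.
The two standard errors are √(0.3798×0.6202/495) = 0.02181 and √(0.1591×0.8409/132) = 0.03184.
Because the samples are independent, SE_diff = √(0.02181² + 0.03184²) = 0.03859.
Using z* = 1.645 for 90%, ME = 1.645 × 0.03859 = 0.06348.
p̂₁ − p̂₂ = 0.2207; interval 0.2207 ± 0.06348 gives (0.157, 0.284).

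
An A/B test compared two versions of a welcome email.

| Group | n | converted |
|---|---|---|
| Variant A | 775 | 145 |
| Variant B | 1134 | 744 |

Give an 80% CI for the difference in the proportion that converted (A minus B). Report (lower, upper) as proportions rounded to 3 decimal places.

(-0.494, -0.444)

First, p̂₁ = 145/775 = 0.1871; p̂₂ = 744/1134 = 0.6561.
The two standard errors are √(0.1871×0.8129/775) = 0.01401 and √(0.6561×0.3439/1134) = 0.01411.
Because the samples are independent, SE_diff = √(0.01401² + 0.01411²) = 0.01988.
Using z* = 1.282 for 80%, ME = 1.282 × 0.01988 = 0.02549.
p̂₁ − p̂₂ = -0.4690; interval -0.4690 ± 0.02549 gives (-0.494, -0.444).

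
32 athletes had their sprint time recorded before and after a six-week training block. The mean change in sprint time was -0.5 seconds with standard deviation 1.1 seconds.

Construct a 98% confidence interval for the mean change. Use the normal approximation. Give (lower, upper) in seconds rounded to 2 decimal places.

This is a matched-pairs design, so SE = s_d/√n = 1.1/√32 = 0.1945.
Margin = 2.326 × 0.1945 = 0.4524; the interval is -0.5 ± 0.4524 = (-0.95, -0.05).

(-0.95, -0.05)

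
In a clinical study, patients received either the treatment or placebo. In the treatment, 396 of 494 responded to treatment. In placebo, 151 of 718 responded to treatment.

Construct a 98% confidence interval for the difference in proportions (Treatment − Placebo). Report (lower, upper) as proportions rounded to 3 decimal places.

(0.537, 0.646)

p̂₁ = 396/494 = 0.8016 and p̂₂ = 151/718 = 0.2103.
SE₁ = √(p̂₁(1−p̂₁)/n₁) = √(0.8016·0.1984/494) = 0.01794; SE₂ = √(0.2103·0.7897/718) = 0.01521.
Independent samples: SE of the difference = √(SE₁² + SE₂²) = √(0.0003218436 + 0.0002313441) = 0.02352.
z* for 98% confidence is 2.326, so the margin of error is 2.326 × 0.02352 = 0.05471.
Point estimate p̂₁ − p̂₂ = 0.8016 − 0.2103 = 0.5913.
0.5913 ± 0.05471 → (0.537, 0.646).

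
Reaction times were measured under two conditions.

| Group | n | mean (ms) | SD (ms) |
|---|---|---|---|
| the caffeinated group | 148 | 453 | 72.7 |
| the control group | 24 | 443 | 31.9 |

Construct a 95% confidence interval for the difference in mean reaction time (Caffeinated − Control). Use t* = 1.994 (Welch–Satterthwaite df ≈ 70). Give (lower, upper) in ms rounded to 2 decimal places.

Per-group SEs: s₁/√n₁ = 72.7/√148 = 5.9759, s₂/√n₂ = 31.9/√24 = 6.5116.
Unpooled SE of the difference: √(35.71138081 + 42.40093456) = 8.8381.
Margin of error = t* · SE = 1.994 × 8.8381 = 17.6232.
x̄₁ − x̄₂ = 453 − 443 = 10.0000.
CI: 10.0000 ± 17.6232 = (-7.62, 27.62).

(-7.62, 27.62)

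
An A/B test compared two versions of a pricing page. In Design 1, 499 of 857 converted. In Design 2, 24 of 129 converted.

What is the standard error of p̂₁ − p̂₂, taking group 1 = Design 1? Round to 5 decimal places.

0.03818

Sample proportions: 499/857 = 0.5823, 24/129 = 0.1860.
Each SE is √(p̂(1−p̂)/n): √(0.5823·0.4177/857) = 0.01685 and √(0.1860·0.8140/129) = 0.03426.
SE(p̂₁ − p̂₂) = √(SE₁² + SE₂²) = √(0.0002839225 + 0.0011737476) = 0.03818, since the two samples are independent.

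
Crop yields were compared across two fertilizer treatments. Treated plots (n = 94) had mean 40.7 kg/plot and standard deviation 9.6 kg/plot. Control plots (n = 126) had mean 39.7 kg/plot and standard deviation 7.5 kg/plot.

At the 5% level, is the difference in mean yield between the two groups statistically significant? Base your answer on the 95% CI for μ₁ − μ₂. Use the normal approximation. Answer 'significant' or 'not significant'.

not significant

Per-group SEs: s₁/√n₁ = 9.6/√94 = 0.9902, s₂/√n₂ = 7.5/√126 = 0.6682.
Unpooled SE of the difference: √(0.98049604 + 0.44649124) = 1.1946.
Margin of error = z* · SE = 1.960 × 1.1946 = 2.3414.
x̄₁ − x̄₂ = 40.7 − 39.7 = 1.0000.
CI: 1.0000 ± 2.3414 = (-1.3414, 3.3414).
The interval (-1.3414, 3.3414) contains 0, so the difference is not significant.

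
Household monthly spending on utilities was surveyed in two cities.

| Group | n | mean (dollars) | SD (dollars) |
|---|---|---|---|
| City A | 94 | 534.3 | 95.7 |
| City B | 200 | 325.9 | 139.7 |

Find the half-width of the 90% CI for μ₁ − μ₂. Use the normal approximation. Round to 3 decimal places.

Standard errors of each mean: 95.7/√94 = 9.8707 and 139.7/√200 = 9.8783.
SE(x̄₁ − x̄₂) = √(9.8707² + 9.8783²) = 13.9647 for independent samples with unequal variances.
With z* = 1.645, the margin is 1.645 × 13.9647 = 22.9719.

22.972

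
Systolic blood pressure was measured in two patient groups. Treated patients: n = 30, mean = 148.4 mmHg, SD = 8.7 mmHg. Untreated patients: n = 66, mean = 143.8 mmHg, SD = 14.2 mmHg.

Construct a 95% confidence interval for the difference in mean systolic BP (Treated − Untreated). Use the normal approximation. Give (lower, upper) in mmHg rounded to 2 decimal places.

SE₁ = s₁/√n₁ = 8.7/√30 = 1.5884; SE₂ = 14.2/√66 = 1.7479.
Independent samples, unequal variances: SE_diff = √(SE₁² + SE₂²) = √(2.52301456 + 3.05515441) = 2.3618.
z* = 1.960, so margin of error = 1.960 × 2.3618 = 4.6291.
Difference in means = 148.4 − 143.8 = 4.6000.
4.6000 ± 4.6291 → (-0.03, 9.23).

(-0.03, 9.23)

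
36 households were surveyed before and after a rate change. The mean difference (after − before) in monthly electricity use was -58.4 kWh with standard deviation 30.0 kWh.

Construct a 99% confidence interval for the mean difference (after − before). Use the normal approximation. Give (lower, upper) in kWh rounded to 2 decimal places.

(-71.28, -45.52)

Paired design: SE = s_d/√n = 30.0/√36 = 5.0000.
z* = 2.576; margin of error = 2.576 × 5.0000 = 12.8800.
-58.4 ± 12.8800 → (-71.28, -45.52).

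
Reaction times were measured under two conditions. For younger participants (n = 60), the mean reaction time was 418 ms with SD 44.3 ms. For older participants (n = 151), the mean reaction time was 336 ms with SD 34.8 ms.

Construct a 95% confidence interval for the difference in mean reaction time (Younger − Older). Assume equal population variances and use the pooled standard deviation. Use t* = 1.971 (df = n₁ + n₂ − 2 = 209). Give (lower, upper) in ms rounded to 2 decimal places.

(70.65, 93.35)

s_p = √[((n₁−1)s₁² + (n₂−1)s₂²)/(n₁+n₂−2)] = √[(59·44.3² + 150·34.8²)/209] = 37.7249.
SE = 37.7249·√(1/60 + 1/151) = 5.7571.
With t* = 1.971, margin = 1.971 × 5.7571 = 11.3472.
x̄₁ − x̄₂ = 418 − 336 = 82.0000; interval 82.0000 ± 11.3472 = (70.65, 93.35).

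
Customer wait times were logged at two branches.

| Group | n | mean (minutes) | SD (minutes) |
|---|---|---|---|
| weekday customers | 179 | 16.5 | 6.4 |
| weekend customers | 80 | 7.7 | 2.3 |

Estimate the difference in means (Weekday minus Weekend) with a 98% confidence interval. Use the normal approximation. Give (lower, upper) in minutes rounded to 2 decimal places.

(7.54, 10.06)

Per-group SEs: s₁/√n₁ = 6.4/√179 = 0.4784, s₂/√n₂ = 2.3/√80 = 0.2571.
Unpooled SE of the difference: √(0.22886656 + 0.06610041) = 0.5431.
Margin of error = z* · SE = 2.326 × 0.5431 = 1.2633.
x̄₁ − x̄₂ = 16.5 − 7.7 = 8.8000.
CI: 8.8000 ± 1.2633 = (7.54, 10.06).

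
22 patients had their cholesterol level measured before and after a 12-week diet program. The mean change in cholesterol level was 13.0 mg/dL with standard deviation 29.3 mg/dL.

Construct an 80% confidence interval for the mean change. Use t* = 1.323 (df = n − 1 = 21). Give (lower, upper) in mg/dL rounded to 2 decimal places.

(4.74, 21.26)

Paired design: SE = s_d/√n = 29.3/√22 = 6.2468.
t* = 1.323; margin of error = 1.323 × 6.2468 = 8.2645.
13.0 ± 8.2645 → (4.74, 21.26).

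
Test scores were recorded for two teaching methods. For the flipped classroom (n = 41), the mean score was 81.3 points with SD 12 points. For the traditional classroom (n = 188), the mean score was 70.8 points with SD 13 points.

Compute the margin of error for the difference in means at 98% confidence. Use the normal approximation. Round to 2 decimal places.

SE₁ = s₁/√n₁ = 12/√41 = 1.8741; SE₂ = 13/√188 = 0.9481.
Independent samples, unequal variances: SE_diff = √(SE₁² + SE₂²) = √(3.51225081 + 0.89889361) = 2.1003.
z* = 2.326, so margin of error = 2.326 × 2.1003 = 4.8853.

4.89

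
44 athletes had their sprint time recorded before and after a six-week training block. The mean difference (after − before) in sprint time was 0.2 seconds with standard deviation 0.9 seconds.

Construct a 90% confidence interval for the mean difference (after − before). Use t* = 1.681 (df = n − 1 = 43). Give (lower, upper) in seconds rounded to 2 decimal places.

(-0.03, 0.43)

This is a matched-pairs design, so SE = s_d/√n = 0.9/√44 = 0.1357.
Margin = 1.681 × 0.1357 = 0.2281; the interval is 0.2 ± 0.2281 = (-0.03, 0.43).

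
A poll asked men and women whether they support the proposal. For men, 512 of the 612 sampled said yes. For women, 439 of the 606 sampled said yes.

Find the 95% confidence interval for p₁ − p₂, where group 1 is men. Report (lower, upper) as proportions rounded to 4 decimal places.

(0.0661, 0.1583)

p̂₁ = 512/612 = 0.8366 and p̂₂ = 439/606 = 0.7244.
SE₁ = √(p̂₁(1−p̂₁)/n₁) = √(0.8366·0.1634/612) = 0.01495; SE₂ = √(0.7244·0.2756/606) = 0.01815.
Independent samples: SE of the difference = √(SE₁² + SE₂²) = √(0.0002235025 + 0.0003294225) = 0.02351.
z* for 95% confidence is 1.960, so the margin of error is 1.960 × 0.02351 = 0.04608.
Point estimate p̂₁ − p̂₂ = 0.8366 − 0.7244 = 0.1122.
0.1122 ± 0.04608 → (0.0661, 0.1583).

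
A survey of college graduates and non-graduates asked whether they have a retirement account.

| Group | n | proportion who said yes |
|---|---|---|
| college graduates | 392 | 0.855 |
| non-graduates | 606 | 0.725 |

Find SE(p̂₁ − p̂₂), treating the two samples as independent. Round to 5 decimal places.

Each SE is √(p̂(1−p̂)/n): √(0.8550·0.1450/392) = 0.01778 and √(0.7250·0.2750/606) = 0.01814.
SE(p̂₁ − p̂₂) = √(SE₁² + SE₂²) = √(0.0003161284 + 0.0003290596) = 0.02540, since the two samples are independent.

0.02540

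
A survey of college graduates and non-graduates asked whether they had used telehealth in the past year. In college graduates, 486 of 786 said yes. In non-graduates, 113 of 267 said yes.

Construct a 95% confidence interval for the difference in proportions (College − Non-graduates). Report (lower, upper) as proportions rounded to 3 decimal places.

(0.127, 0.263)

Sample proportions: 486/786 = 0.6183, 113/267 = 0.4232.
Each SE is √(p̂(1−p̂)/n): √(0.6183·0.3817/786) = 0.01733 and √(0.4232·0.5768/267) = 0.03024.
SE(p̂₁ − p̂₂) = √(SE₁² + SE₂²) = √(0.0003003289 + 0.0009144576) = 0.03485, since the two samples are independent.
At 95% confidence z* = 1.960; margin = 1.960 × 0.03485 = 0.06831.
The difference is 0.6183 − 0.4232 = 0.1951, so the interval is 0.1951 ± 0.06831 = (0.127, 0.263).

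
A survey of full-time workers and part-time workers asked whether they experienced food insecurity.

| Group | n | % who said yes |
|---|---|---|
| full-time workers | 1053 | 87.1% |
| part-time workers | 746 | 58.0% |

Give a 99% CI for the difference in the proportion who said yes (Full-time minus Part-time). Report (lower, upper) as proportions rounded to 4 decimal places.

(0.2374, 0.3446)

SE₁ = √(p̂₁(1−p̂₁)/n₁) = √(0.8710·0.1290/1053) = 0.01033; SE₂ = √(0.5800·0.4200/746) = 0.01807.
Independent samples: SE of the difference = √(SE₁² + SE₂²) = √(0.0001067089 + 0.0003265249) = 0.02081.
z* for 99% confidence is 2.576, so the margin of error is 2.576 × 0.02081 = 0.05361.
Point estimate p̂₁ − p̂₂ = 0.8710 − 0.5800 = 0.2910.
0.2910 ± 0.05361 → (0.2374, 0.3446).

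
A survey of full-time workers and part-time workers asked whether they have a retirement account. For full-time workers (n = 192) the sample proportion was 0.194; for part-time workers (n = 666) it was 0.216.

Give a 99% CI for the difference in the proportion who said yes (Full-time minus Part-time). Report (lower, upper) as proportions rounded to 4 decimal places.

SE₁ = √(p̂₁(1−p̂₁)/n₁) = √(0.1940·0.8060/192) = 0.02854; SE₂ = √(0.2160·0.7840/666) = 0.01595.
Independent samples: SE of the difference = √(SE₁² + SE₂²) = √(0.0008145316 + 0.0002544025) = 0.03269.
z* for 99% confidence is 2.576, so the margin of error is 2.576 × 0.03269 = 0.08421.
Point estimate p̂₁ − p̂₂ = 0.1940 − 0.2160 = -0.0220.
-0.0220 ± 0.08421 → (-0.1062, 0.0622).

(-0.1062, 0.0622)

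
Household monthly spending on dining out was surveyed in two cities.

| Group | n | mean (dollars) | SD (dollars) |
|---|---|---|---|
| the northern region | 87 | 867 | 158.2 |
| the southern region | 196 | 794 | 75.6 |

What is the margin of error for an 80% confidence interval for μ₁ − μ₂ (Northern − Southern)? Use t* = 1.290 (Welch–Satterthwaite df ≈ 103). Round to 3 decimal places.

Standard errors of each mean: 158.2/√87 = 16.9608 and 75.6/√196 = 5.4000.
SE(x̄₁ − x̄₂) = √(16.9608² + 5.4000²) = 17.7997 for independent samples with unequal variances.
With t* = 1.290, the margin is 1.290 × 17.7997 = 22.9616.

22.962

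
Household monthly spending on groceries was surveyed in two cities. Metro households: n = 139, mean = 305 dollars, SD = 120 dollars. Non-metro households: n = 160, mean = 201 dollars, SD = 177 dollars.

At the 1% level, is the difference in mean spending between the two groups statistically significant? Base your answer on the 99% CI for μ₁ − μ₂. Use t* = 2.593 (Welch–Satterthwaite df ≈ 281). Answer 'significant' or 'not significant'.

significant

Per-group SEs: s₁/√n₁ = 120/√139 = 10.1783, s₂/√n₂ = 177/√160 = 13.9931.
Unpooled SE of the difference: √(103.59779089 + 195.80684761) = 17.3033.
Margin of error = t* · SE = 2.593 × 17.3033 = 44.8675.
x̄₁ − x̄₂ = 305 − 201 = 104.0000.
CI: 104.0000 ± 44.8675 = (59.1325, 148.8675).
The interval (59.1325, 148.8675) does not contain 0, so the difference is significant.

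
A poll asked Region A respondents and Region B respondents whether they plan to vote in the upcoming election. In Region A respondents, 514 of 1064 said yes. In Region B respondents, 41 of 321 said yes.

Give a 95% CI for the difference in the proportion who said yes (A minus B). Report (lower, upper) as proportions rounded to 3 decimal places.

p̂₁ = 514/1064 = 0.4831 and p̂₂ = 41/321 = 0.1277.
SE₁ = √(p̂₁(1−p̂₁)/n₁) = √(0.4831·0.5169/1064) = 0.01532; SE₂ = √(0.1277·0.8723/321) = 0.01863.
Independent samples: SE of the difference = √(SE₁² + SE₂²) = √(0.0002347024 + 0.0003470769) = 0.02412.
z* for 95% confidence is 1.960, so the margin of error is 1.960 × 0.02412 = 0.04728.
Point estimate p̂₁ − p̂₂ = 0.4831 − 0.1277 = 0.3554.
0.3554 ± 0.04728 → (0.308, 0.403).

(0.308, 0.403)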